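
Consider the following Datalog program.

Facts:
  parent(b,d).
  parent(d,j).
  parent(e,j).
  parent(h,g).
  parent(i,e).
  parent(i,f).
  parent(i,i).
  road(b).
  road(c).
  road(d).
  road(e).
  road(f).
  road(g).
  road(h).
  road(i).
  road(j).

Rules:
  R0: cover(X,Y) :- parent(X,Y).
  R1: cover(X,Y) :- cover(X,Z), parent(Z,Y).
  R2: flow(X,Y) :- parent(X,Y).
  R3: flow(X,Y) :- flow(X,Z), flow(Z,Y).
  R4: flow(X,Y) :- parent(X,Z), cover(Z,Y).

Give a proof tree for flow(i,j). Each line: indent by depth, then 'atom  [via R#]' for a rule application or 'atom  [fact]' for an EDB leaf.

round 1: derive cover(b,d) via R0 from parent(b,d)
round 1: derive cover(d,j) via R0 from parent(d,j)
round 1: derive cover(e,j) via R0 from parent(e,j)
round 1: derive cover(h,g) via R0 from parent(h,g)
round 1: derive cover(i,e) via R0 from parent(i,e)
round 1: derive cover(i,f) via R0 from parent(i,f)
round 1: derive cover(i,i) via R0 from parent(i,i)
round 1: derive flow(b,d) via R2 from parent(b,d)
round 1: derive flow(d,j) via R2 from parent(d,j)
round 1: derive flow(e,j) via R2 from parent(e,j)
round 1: derive flow(h,g) via R2 from parent(h,g)
round 1: derive flow(i,e) via R2 from parent(i,e)
round 1: derive flow(i,f) via R2 from parent(i,f)
round 1: derive flow(i,i) via R2 from parent(i,i)
round 2: derive cover(b,j) via R1 from cover(b,d), parent(d,j)
round 2: derive cover(i,j) via R1 from cover(i,e), parent(e,j)
round 2: derive flow(b,j) via R3 from flow(b,d), flow(d,j)
round 2: derive flow(i,j) via R3 from flow(i,e), flow(e,j)

flow(i,j)  [via R3]
  flow(i,e)  [via R2]
    parent(i,e)  [fact]
  flow(e,j)  [via R2]
    parent(e,j)  [fact]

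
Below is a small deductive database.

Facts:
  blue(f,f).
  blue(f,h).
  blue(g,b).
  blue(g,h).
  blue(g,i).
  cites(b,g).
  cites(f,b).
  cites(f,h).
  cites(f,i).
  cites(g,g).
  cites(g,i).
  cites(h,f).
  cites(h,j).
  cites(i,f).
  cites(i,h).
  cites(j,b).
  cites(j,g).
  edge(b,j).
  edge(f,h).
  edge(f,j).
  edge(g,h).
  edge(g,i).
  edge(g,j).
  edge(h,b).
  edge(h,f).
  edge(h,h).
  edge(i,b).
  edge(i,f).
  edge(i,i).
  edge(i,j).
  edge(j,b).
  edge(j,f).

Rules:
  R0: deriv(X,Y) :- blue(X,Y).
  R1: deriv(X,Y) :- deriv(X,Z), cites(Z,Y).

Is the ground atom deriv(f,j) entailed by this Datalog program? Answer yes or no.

yes

round 1: derive deriv(f,f) via R0 from blue(f,f)
round 1: derive deriv(f,h) via R0 from blue(f,h)
round 1: derive deriv(g,b) via R0 from blue(g,b)
round 1: derive deriv(g,h) via R0 from blue(g,h)
round 1: derive deriv(g,i) via R0 from blue(g,i)
round 2: derive deriv(f,b) via R1 from deriv(f,f), cites(f,b)
round 2: derive deriv(f,i) via R1 from deriv(f,f), cites(f,i)
round 2: derive deriv(f,j) via R1 from deriv(f,h), cites(h,j)
round 2: derive deriv(g,f) via R1 from deriv(g,h), cites(h,f)
round 2: derive deriv(g,g) via R1 from deriv(g,b), cites(b,g)
round 2: derive deriv(g,j) via R1 from deriv(g,h), cites(h,j)
round 3: derive deriv(f,g) via R1 from deriv(f,b), cites(b,g)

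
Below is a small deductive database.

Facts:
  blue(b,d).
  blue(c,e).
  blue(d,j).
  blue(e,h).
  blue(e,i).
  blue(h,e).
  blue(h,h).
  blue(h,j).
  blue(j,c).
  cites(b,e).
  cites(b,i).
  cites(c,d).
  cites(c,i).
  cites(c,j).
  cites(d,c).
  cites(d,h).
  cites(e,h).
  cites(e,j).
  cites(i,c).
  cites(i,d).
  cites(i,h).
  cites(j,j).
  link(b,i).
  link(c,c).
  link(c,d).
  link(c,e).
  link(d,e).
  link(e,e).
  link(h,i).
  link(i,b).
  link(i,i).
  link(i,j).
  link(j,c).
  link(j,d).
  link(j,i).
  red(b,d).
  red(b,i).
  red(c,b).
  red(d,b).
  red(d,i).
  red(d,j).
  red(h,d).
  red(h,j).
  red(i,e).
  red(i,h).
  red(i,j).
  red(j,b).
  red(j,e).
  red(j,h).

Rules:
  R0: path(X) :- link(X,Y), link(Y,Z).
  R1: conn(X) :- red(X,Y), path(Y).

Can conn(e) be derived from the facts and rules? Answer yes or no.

round 1: derive path(b) via R0 from link(b,i), link(i,b)
round 1: derive path(c) via R0 from link(c,c), link(c,c)
round 1: derive path(d) via R0 from link(d,e), link(e,e)
round 1: derive path(e) via R0 from link(e,e), link(e,e)
round 1: derive path(h) via R0 from link(h,i), link(i,b)
round 1: derive path(i) via R0 from link(i,b), link(b,i)
round 1: derive path(j) via R0 from link(j,c), link(c,c)
round 2: derive conn(b) via R1 from red(b,d), path(d)
round 2: derive conn(c) via R1 from red(c,b), path(b)
round 2: derive conn(d) via R1 from red(d,b), path(b)
round 2: derive conn(h) via R1 from red(h,d), path(d)
round 2: derive conn(i) via R1 from red(i,e), path(e)
round 2: derive conn(j) via R1 from red(j,b), path(b)

no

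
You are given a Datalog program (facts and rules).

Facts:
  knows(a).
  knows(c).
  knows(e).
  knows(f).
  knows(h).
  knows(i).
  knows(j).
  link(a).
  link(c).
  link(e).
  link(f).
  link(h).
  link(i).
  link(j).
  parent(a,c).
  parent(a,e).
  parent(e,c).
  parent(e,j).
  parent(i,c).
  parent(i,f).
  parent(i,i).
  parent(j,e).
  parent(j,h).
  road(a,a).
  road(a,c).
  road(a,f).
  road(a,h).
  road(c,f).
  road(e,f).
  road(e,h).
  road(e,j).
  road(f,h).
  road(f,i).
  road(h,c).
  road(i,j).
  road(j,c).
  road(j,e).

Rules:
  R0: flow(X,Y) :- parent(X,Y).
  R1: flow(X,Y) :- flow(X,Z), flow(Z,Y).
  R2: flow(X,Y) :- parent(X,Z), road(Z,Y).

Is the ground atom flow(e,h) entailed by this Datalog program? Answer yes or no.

yes

round 1: derive flow(a,c) via R0 from parent(a,c)
round 1: derive flow(a,e) via R0 from parent(a,e)
round 1: derive flow(e,c) via R0 from parent(e,c)
round 1: derive flow(e,j) via R0 from parent(e,j)
round 1: derive flow(i,c) via R0 from parent(i,c)
round 1: derive flow(i,f) via R0 from parent(i,f)
round 1: derive flow(i,i) via R0 from parent(i,i)
round 1: derive flow(j,e) via R0 from parent(j,e)
round 1: derive flow(j,h) via R0 from parent(j,h)
round 1: derive flow(a,f) via R2 from parent(a,c), road(c,f)
round 1: derive flow(a,h) via R2 from parent(a,e), road(e,h)
round 1: derive flow(a,j) via R2 from parent(a,e), road(e,j)
round 1: derive flow(e,e) via R2 from parent(e,j), road(j,e)
round 1: derive flow(e,f) via R2 from parent(e,c), road(c,f)
round 1: derive flow(i,h) via R2 from parent(i,f), road(f,h)
round 1: derive flow(i,j) via R2 from parent(i,i), road(i,j)
round 1: derive flow(j,c) via R2 from parent(j,h), road(h,c)
round 1: derive flow(j,f) via R2 from parent(j,e), road(e,f)
round 1: derive flow(j,j) via R2 from parent(j,e), road(e,j)
round 2: derive flow(e,h) via R1 from flow(e,j), flow(j,h)
round 2: derive flow(i,e) via R1 from flow(i,j), flow(j,e)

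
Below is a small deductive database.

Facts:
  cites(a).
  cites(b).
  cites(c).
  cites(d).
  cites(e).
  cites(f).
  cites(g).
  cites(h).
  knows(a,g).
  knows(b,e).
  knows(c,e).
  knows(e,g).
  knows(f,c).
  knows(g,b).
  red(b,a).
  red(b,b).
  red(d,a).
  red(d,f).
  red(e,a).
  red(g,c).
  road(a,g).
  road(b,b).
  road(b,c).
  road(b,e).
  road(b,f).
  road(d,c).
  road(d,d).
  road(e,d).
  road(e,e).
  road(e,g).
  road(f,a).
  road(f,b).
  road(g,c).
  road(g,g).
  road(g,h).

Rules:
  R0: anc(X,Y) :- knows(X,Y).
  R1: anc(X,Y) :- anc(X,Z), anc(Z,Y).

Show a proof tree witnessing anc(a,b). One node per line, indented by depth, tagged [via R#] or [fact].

anc(a,b)  [via R1]
  anc(a,g)  [via R0]
    knows(a,g)  [fact]
  anc(g,b)  [via R0]
    knows(g,b)  [fact]

round 1: derive anc(a,g) via R0 from knows(a,g)
round 1: derive anc(b,e) via R0 from knows(b,e)
round 1: derive anc(c,e) via R0 from knows(c,e)
round 1: derive anc(e,g) via R0 from knows(e,g)
round 1: derive anc(f,c) via R0 from knows(f,c)
round 1: derive anc(g,b) via R0 from knows(g,b)
round 2: derive anc(a,b) via R1 from anc(a,g), anc(g,b)
round 2: derive anc(b,g) via R1 from anc(b,e), anc(e,g)
round 2: derive anc(c,g) via R1 from anc(c,e), anc(e,g)
round 2: derive anc(e,b) via R1 from anc(e,g), anc(g,b)
round 2: derive anc(f,e) via R1 from anc(f,c), anc(c,e)
round 2: derive anc(g,e) via R1 from anc(g,b), anc(b,e)
round 3: derive anc(a,e) via R1 from anc(a,b), anc(b,e)
round 3: derive anc(b,b) via R1 from anc(b,e), anc(e,b)
round 3: derive anc(c,b) via R1 from anc(c,e), anc(e,b)
round 3: derive anc(e,e) via R1 from anc(e,b), anc(b,e)
round 3: derive anc(f,b) via R1 from anc(f,e), anc(e,b)
round 3: derive anc(f,g) via R1 from anc(f,c), anc(c,g)
round 3: derive anc(g,g) via R1 from anc(g,b), anc(b,g)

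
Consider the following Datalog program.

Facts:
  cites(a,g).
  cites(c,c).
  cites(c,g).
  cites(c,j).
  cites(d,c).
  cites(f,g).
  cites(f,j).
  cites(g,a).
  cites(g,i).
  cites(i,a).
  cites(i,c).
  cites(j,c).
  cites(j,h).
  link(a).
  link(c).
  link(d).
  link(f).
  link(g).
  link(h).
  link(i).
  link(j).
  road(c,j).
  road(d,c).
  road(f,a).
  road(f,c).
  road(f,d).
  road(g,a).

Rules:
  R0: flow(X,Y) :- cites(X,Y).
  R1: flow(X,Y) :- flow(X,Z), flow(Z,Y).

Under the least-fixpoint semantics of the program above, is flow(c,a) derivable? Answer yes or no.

round 1: derive flow(a,g) via R0 from cites(a,g)
round 1: derive flow(c,c) via R0 from cites(c,c)
round 1: derive flow(c,g) via R0 from cites(c,g)
round 1: derive flow(c,j) via R0 from cites(c,j)
round 1: derive flow(d,c) via R0 from cites(d,c)
round 1: derive flow(f,g) via R0 from cites(f,g)
round 1: derive flow(f,j) via R0 from cites(f,j)
round 1: derive flow(g,a) via R0 from cites(g,a)
round 1: derive flow(g,i) via R0 from cites(g,i)
round 1: derive flow(i,a) via R0 from cites(i,a)
round 1: derive flow(i,c) via R0 from cites(i,c)
round 1: derive flow(j,c) via R0 from cites(j,c)
round 1: derive flow(j,h) via R0 from cites(j,h)
round 2: derive flow(a,a) via R1 from flow(a,g), flow(g,a)
round 2: derive flow(a,i) via R1 from flow(a,g), flow(g,i)
round 2: derive flow(c,a) via R1 from flow(c,g), flow(g,a)
round 2: derive flow(c,h) via R1 from flow(c,j), flow(j,h)
round 2: derive flow(c,i) via R1 from flow(c,g), flow(g,i)
round 2: derive flow(d,g) via R1 from flow(d,c), flow(c,g)
round 2: derive flow(d,j) via R1 from flow(d,c), flow(c,j)
round 2: derive flow(f,a) via R1 from flow(f,g), flow(g,a)
round 2: derive flow(f,c) via R1 from flow(f,j), flow(j,c)
round 2: derive flow(f,h) via R1 from flow(f,j), flow(j,h)
round 2: derive flow(f,i) via R1 from flow(f,g), flow(g,i)
round 2: derive flow(g,c) via R1 from flow(g,i), flow(i,c)
round 2: derive flow(g,g) via R1 from flow(g,a), flow(a,g)
round 2: derive flow(i,g) via R1 from flow(i,a), flow(a,g)
round 2: derive flow(i,j) via R1 from flow(i,c), flow(c,j)
round 2: derive flow(j,g) via R1 from flow(j,c), flow(c,g)
round 2: derive flow(j,j) via R1 from flow(j,c), flow(c,j)
round 3: derive flow(a,c) via R1 from flow(a,g), flow(g,c)
round 3: derive flow(a,j) via R1 from flow(a,i), flow(i,j)
round 3: derive flow(d,a) via R1 from flow(d,c), flow(c,a)
round 3: derive flow(d,h) via R1 from flow(d,c), flow(c,h)
round 3: derive flow(d,i) via R1 from flow(d,c), flow(c,i)
round 3: derive flow(g,h) via R1 from flow(g,c), flow(c,h)
round 3: derive flow(g,j) via R1 from flow(g,c), flow(c,j)
round 3: derive flow(i,h) via R1 from flow(i,c), flow(c,h)
round 3: derive flow(i,i) via R1 from flow(i,a), flow(a,i)
round 3: derive flow(j,a) via R1 from flow(j,c), flow(c,a)
round 3: derive flow(j,i) via R1 from flow(j,c), flow(c,i)
round 4: derive flow(a,h) via R1 from flow(a,c), flow(c,h)

yes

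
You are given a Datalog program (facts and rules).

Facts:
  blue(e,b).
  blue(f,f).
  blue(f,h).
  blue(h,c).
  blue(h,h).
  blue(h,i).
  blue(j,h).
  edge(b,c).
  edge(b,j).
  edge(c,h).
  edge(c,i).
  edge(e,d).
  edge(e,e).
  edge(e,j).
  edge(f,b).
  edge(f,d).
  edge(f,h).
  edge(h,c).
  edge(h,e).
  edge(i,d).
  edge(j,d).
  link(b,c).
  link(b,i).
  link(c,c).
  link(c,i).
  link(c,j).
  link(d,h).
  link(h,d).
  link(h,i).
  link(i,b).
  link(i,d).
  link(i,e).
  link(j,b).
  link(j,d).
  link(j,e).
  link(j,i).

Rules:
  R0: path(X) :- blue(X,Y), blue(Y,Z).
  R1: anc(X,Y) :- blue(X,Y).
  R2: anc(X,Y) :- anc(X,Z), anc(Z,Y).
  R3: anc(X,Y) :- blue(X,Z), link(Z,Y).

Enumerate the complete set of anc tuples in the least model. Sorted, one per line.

anc(e,b)
anc(e,c)
anc(e,i)
anc(f,b)
anc(f,c)
anc(f,d)
anc(f,e)
anc(f,f)
anc(f,h)
anc(f,i)
anc(f,j)
anc(h,b)
anc(h,c)
anc(h,d)
anc(h,e)
anc(h,h)
anc(h,i)
anc(h,j)
anc(j,b)
anc(j,c)
anc(j,d)
anc(j,e)
anc(j,h)
anc(j,i)
anc(j,j)

round 1: derive anc(e,b) via R1 from blue(e,b)
round 1: derive anc(f,f) via R1 from blue(f,f)
round 1: derive anc(f,h) via R1 from blue(f,h)
round 1: derive anc(h,c) via R1 from blue(h,c)
round 1: derive anc(h,h) via R1 from blue(h,h)
round 1: derive anc(h,i) via R1 from blue(h,i)
round 1: derive anc(j,h) via R1 from blue(j,h)
round 1: derive anc(e,c) via R3 from blue(e,b), link(b,c)
round 1: derive anc(e,i) via R3 from blue(e,b), link(b,i)
round 1: derive anc(f,d) via R3 from blue(f,h), link(h,d)
round 1: derive anc(f,i) via R3 from blue(f,h), link(h,i)
round 1: derive anc(h,b) via R3 from blue(h,i), link(i,b)
round 1: derive anc(h,d) via R3 from blue(h,h), link(h,d)
round 1: derive anc(h,e) via R3 from blue(h,i), link(i,e)
round 1: derive anc(h,j) via R3 from blue(h,c), link(c,j)
round 1: derive anc(j,d) via R3 from blue(j,h), link(h,d)
round 1: derive anc(j,i) via R3 from blue(j,h), link(h,i)
round 2: derive anc(f,b) via R2 from anc(f,h), anc(h,b)
round 2: derive anc(f,c) via R2 from anc(f,h), anc(h,c)
round 2: derive anc(f,e) via R2 from anc(f,h), anc(h,e)
round 2: derive anc(f,j) via R2 from anc(f,h), anc(h,j)
round 2: derive anc(j,b) via R2 from anc(j,h), anc(h,b)
round 2: derive anc(j,c) via R2 from anc(j,h), anc(h,c)
round 2: derive anc(j,e) via R2 from anc(j,h), anc(h,e)
round 2: derive anc(j,j) via R2 from anc(j,h), anc(h,j)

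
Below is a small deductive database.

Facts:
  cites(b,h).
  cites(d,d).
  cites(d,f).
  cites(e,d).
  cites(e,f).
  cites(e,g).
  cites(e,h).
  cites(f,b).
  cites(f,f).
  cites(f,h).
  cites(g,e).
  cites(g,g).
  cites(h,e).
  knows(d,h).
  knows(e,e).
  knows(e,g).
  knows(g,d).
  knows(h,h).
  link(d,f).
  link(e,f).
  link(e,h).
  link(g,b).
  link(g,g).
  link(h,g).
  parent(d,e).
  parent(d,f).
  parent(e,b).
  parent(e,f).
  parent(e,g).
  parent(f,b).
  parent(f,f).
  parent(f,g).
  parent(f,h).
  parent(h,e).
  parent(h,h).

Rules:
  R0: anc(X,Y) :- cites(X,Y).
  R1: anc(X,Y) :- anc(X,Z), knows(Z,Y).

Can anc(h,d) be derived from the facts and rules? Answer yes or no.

yes

round 1: derive anc(b,h) via R0 from cites(b,h)
round 1: derive anc(d,d) via R0 from cites(d,d)
round 1: derive anc(d,f) via R0 from cites(d,f)
round 1: derive anc(e,d) via R0 from cites(e,d)
round 1: derive anc(e,f) via R0 from cites(e,f)
round 1: derive anc(e,g) via R0 from cites(e,g)
round 1: derive anc(e,h) via R0 from cites(e,h)
round 1: derive anc(f,b) via R0 from cites(f,b)
round 1: derive anc(f,f) via R0 from cites(f,f)
round 1: derive anc(f,h) via R0 from cites(f,h)
round 1: derive anc(g,e) via R0 from cites(g,e)
round 1: derive anc(g,g) via R0 from cites(g,g)
round 1: derive anc(h,e) via R0 from cites(h,e)
round 2: derive anc(d,h) via R1 from anc(d,d), knows(d,h)
round 2: derive anc(g,d) via R1 from anc(g,g), knows(g,d)
round 2: derive anc(h,g) via R1 from anc(h,e), knows(e,g)
round 3: derive anc(g,h) via R1 from anc(g,d), knows(d,h)
round 3: derive anc(h,d) via R1 from anc(h,g), knows(g,d)
round 4: derive anc(h,h) via R1 from anc(h,d), knows(d,h)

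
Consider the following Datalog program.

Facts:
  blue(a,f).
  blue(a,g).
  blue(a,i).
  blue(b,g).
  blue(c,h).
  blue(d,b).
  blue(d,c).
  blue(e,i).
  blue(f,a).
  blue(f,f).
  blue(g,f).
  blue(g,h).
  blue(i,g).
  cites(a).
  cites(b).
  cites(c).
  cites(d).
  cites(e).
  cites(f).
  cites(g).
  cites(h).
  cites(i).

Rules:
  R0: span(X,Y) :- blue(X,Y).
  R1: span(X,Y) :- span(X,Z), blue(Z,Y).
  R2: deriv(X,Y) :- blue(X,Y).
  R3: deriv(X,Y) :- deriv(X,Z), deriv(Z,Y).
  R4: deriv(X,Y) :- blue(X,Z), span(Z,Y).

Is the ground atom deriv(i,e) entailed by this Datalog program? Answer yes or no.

no

round 1: derive span(a,f) via R0 from blue(a,f)
round 1: derive span(a,g) via R0 from blue(a,g)
round 1: derive span(a,i) via R0 from blue(a,i)
round 1: derive span(b,g) via R0 from blue(b,g)
round 1: derive span(c,h) via R0 from blue(c,h)
round 1: derive span(d,b) via R0 from blue(d,b)
round 1: derive span(d,c) via R0 from blue(d,c)
round 1: derive span(e,i) via R0 from blue(e,i)
round 1: derive span(f,a) via R0 from blue(f,a)
round 1: derive span(f,f) via R0 from blue(f,f)
round 1: derive span(g,f) via R0 from blue(g,f)
round 1: derive span(g,h) via R0 from blue(g,h)
round 1: derive span(i,g) via R0 from blue(i,g)
round 1: derive deriv(a,f) via R2 from blue(a,f)
round 1: derive deriv(a,g) via R2 from blue(a,g)
round 1: derive deriv(a,i) via R2 from blue(a,i)
round 1: derive deriv(b,g) via R2 from blue(b,g)
round 1: derive deriv(c,h) via R2 from blue(c,h)
round 1: derive deriv(d,b) via R2 from blue(d,b)
round 1: derive deriv(d,c) via R2 from blue(d,c)
round 1: derive deriv(e,i) via R2 from blue(e,i)
round 1: derive deriv(f,a) via R2 from blue(f,a)
round 1: derive deriv(f,f) via R2 from blue(f,f)
round 1: derive deriv(g,f) via R2 from blue(g,f)
round 1: derive deriv(g,h) via R2 from blue(g,h)
round 1: derive deriv(i,g) via R2 from blue(i,g)
round 2: derive span(a,a) via R1 from span(a,f), blue(f,a)
round 2: derive span(a,h) via R1 from span(a,g), blue(g,h)
round 2: derive span(b,f) via R1 from span(b,g), blue(g,f)
round 2: derive span(b,h) via R1 from span(b,g), blue(g,h)
round 2: derive span(d,g) via R1 from span(d,b), blue(b,g)
round 2: derive span(d,h) via R1 from span(d,c), blue(c,h)
round 2: derive span(e,g) via R1 from span(e,i), blue(i,g)
round 2: derive span(f,g) via R1 from span(f,a), blue(a,g)
round 2: derive span(f,i) via R1 from span(f,a), blue(a,i)
round 2: derive span(g,a) via R1 from span(g,f), blue(f,a)
round 2: derive span(i,f) via R1 from span(i,g), blue(g,f)
round 2: derive span(i,h) via R1 from span(i,g), blue(g,h)
round 2: derive deriv(a,a) via R3 from deriv(a,f), deriv(f,a)
round 2: derive deriv(a,h) via R3 from deriv(a,g), deriv(g,h)
round 2: derive deriv(b,f) via R3 from deriv(b,g), deriv(g,f)
round 2: derive deriv(b,h) via R3 from deriv(b,g), deriv(g,h)
round 2: derive deriv(d,g) via R3 from deriv(d,b), deriv(b,g)
round 2: derive deriv(d,h) via R3 from deriv(d,c), deriv(c,h)
round 2: derive deriv(e,g) via R3 from deriv(e,i), deriv(i,g)
round 2: derive deriv(f,g) via R3 from deriv(f,a), deriv(a,g)
round 2: derive deriv(f,i) via R3 from deriv(f,a), deriv(a,i)
round 2: derive deriv(g,a) via R3 from deriv(g,f), deriv(f,a)
round 2: derive deriv(i,f) via R3 from deriv(i,g), deriv(g,f)
round 2: derive deriv(i,h) via R3 from deriv(i,g), deriv(g,h)
round 3: derive span(b,a) via R1 from span(b,f), blue(f,a)
round 3: derive span(d,f) via R1 from span(d,g), blue(g,f)
round 3: derive span(e,f) via R1 from span(e,g), blue(g,f)
round 3: derive span(e,h) via R1 from span(e,g), blue(g,h)
round 3: derive span(f,h) via R1 from span(f,g), blue(g,h)
round 3: derive span(g,g) via R1 from span(g,a), blue(a,g)
round 3: derive span(g,i) via R1 from span(g,a), blue(a,i)
round 3: derive span(i,a) via R1 from span(i,f), blue(f,a)
round 3: derive deriv(b,a) via R3 from deriv(b,f), deriv(f,a)
round 3: derive deriv(b,i) via R3 from deriv(b,f), deriv(f,i)
round 3: derive deriv(d,a) via R3 from deriv(d,g), deriv(g,a)
round 3: derive deriv(d,f) via R3 from deriv(d,b), deriv(b,f)
round 3: derive deriv(e,a) via R3 from deriv(e,g), deriv(g,a)
round 3: derive deriv(e,f) via R3 from deriv(e,g), deriv(g,f)
round 3: derive deriv(e,h) via R3 from deriv(e,g), deriv(g,h)
round 3: derive deriv(f,h) via R3 from deriv(f,a), deriv(a,h)
round 3: derive deriv(g,g) via R3 from deriv(g,a), deriv(a,g)
round 3: derive deriv(g,i) via R3 from deriv(g,a), deriv(a,i)
round 3: derive deriv(i,a) via R3 from deriv(i,f), deriv(f,a)
round 3: derive deriv(i,i) via R3 from deriv(i,f), deriv(f,i)
round 4: derive span(b,i) via R1 from span(b,a), blue(a,i)
round 4: derive span(d,a) via R1 from span(d,f), blue(f,a)
round 4: derive span(e,a) via R1 from span(e,f), blue(f,a)
round 4: derive span(i,i) via R1 from span(i,a), blue(a,i)
round 4: derive deriv(d,i) via R3 from deriv(d,a), deriv(a,i)
round 5: derive span(d,i) via R1 from span(d,a), blue(a,i)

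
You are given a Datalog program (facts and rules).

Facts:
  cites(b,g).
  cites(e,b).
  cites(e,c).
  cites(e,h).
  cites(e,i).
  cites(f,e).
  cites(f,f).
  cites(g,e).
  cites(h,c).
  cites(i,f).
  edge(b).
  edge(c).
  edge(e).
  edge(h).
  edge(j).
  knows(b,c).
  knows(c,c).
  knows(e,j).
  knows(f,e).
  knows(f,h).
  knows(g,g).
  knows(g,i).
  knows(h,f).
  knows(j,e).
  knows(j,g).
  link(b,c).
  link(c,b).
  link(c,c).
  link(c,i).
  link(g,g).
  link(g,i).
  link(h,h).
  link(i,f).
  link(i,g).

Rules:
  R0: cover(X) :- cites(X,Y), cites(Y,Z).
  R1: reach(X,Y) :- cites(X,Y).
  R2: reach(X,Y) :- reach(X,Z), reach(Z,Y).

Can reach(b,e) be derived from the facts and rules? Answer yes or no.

round 1: derive reach(b,g) via R1 from cites(b,g)
round 1: derive reach(e,b) via R1 from cites(e,b)
round 1: derive reach(e,c) via R1 from cites(e,c)
round 1: derive reach(e,h) via R1 from cites(e,h)
round 1: derive reach(e,i) via R1 from cites(e,i)
round 1: derive reach(f,e) via R1 from cites(f,e)
round 1: derive reach(f,f) via R1 from cites(f,f)
round 1: derive reach(g,e) via R1 from cites(g,e)
round 1: derive reach(h,c) via R1 from cites(h,c)
round 1: derive reach(i,f) via R1 from cites(i,f)
round 2: derive reach(b,e) via R2 from reach(b,g), reach(g,e)
round 2: derive reach(e,f) via R2 from reach(e,i), reach(i,f)
round 2: derive reach(e,g) via R2 from reach(e,b), reach(b,g)
round 2: derive reach(f,b) via R2 from reach(f,e), reach(e,b)
round 2: derive reach(f,c) via R2 from reach(f,e), reach(e,c)
round 2: derive reach(f,h) via R2 from reach(f,e), reach(e,h)
round 2: derive reach(f,i) via R2 from reach(f,e), reach(e,i)
round 2: derive reach(g,b) via R2 from reach(g,e), reach(e,b)
round 2: derive reach(g,c) via R2 from reach(g,e), reach(e,c)
round 2: derive reach(g,h) via R2 from reach(g,e), reach(e,h)
round 2: derive reach(g,i) via R2 from reach(g,e), reach(e,i)
round 2: derive reach(i,e) via R2 from reach(i,f), reach(f,e)
round 3: derive reach(b,b) via R2 from reach(b,e), reach(e,b)
round 3: derive reach(b,c) via R2 from reach(b,e), reach(e,c)
round 3: derive reach(b,f) via R2 from reach(b,e), reach(e,f)
round 3: derive reach(b,h) via R2 from reach(b,e), reach(e,h)
round 3: derive reach(b,i) via R2 from reach(b,e), reach(e,i)
round 3: derive reach(e,e) via R2 from reach(e,b), reach(b,e)
round 3: derive reach(f,g) via R2 from reach(f,b), reach(b,g)
round 3: derive reach(g,f) via R2 from reach(g,e), reach(e,f)
round 3: derive reach(g,g) via R2 from reach(g,b), reach(b,g)
round 3: derive reach(i,b) via R2 from reach(i,e), reach(e,b)
round 3: derive reach(i,c) via R2 from reach(i,e), reach(e,c)
round 3: derive reach(i,g) via R2 from reach(i,e), reach(e,g)
round 3: derive reach(i,h) via R2 from reach(i,e), reach(e,h)
round 3: derive reach(i,i) via R2 from reach(i,e), reach(e,i)

yes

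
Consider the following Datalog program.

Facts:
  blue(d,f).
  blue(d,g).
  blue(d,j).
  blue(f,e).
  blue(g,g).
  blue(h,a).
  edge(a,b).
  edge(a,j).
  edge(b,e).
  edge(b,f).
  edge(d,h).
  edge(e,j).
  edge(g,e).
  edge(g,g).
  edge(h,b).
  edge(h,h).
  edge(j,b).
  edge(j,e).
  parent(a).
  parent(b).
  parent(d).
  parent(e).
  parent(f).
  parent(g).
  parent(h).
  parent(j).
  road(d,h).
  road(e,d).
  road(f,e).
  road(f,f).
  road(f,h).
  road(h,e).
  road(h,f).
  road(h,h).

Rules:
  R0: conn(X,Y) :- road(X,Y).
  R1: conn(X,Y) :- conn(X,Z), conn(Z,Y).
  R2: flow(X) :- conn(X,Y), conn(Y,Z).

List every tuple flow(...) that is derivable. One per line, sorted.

flow(d)
flow(e)
flow(f)
flow(h)

round 1: derive conn(d,h) via R0 from road(d,h)
round 1: derive conn(e,d) via R0 from road(e,d)
round 1: derive conn(f,e) via R0 from road(f,e)
round 1: derive conn(f,f) via R0 from road(f,f)
round 1: derive conn(f,h) via R0 from road(f,h)
round 1: derive conn(h,e) via R0 from road(h,e)
round 1: derive conn(h,f) via R0 from road(h,f)
round 1: derive conn(h,h) via R0 from road(h,h)
round 2: derive conn(d,e) via R1 from conn(d,h), conn(h,e)
round 2: derive conn(d,f) via R1 from conn(d,h), conn(h,f)
round 2: derive conn(e,h) via R1 from conn(e,d), conn(d,h)
round 2: derive conn(f,d) via R1 from conn(f,e), conn(e,d)
round 2: derive conn(h,d) via R1 from conn(h,e), conn(e,d)
round 2: derive flow(d) via R2 from conn(d,h), conn(h,e)
round 2: derive flow(e) via R2 from conn(e,d), conn(d,h)
round 2: derive flow(f) via R2 from conn(f,e), conn(e,d)
round 2: derive flow(h) via R2 from conn(h,e), conn(e,d)
round 3: derive conn(d,d) via R1 from conn(d,e), conn(e,d)
round 3: derive conn(e,e) via R1 from conn(e,d), conn(d,e)
round 3: derive conn(e,f) via R1 from conn(e,d), conn(d,f)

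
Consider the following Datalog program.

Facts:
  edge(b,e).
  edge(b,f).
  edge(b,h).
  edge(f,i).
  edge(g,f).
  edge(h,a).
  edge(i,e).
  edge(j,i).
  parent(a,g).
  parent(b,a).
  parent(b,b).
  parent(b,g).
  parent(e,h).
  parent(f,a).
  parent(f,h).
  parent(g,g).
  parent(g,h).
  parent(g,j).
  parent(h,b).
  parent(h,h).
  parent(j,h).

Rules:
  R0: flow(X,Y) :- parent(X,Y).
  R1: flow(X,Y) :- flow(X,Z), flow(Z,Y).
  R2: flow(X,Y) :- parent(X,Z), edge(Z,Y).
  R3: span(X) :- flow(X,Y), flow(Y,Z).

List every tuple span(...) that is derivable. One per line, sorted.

round 1: derive flow(a,g) via R0 from parent(a,g)
round 1: derive flow(b,a) via R0 from parent(b,a)
round 1: derive flow(b,b) via R0 from parent(b,b)
round 1: derive flow(b,g) via R0 from parent(b,g)
round 1: derive flow(e,h) via R0 from parent(e,h)
round 1: derive flow(f,a) via R0 from parent(f,a)
round 1: derive flow(f,h) via R0 from parent(f,h)
round 1: derive flow(g,g) via R0 from parent(g,g)
round 1: derive flow(g,h) via R0 from parent(g,h)
round 1: derive flow(g,j) via R0 from parent(g,j)
round 1: derive flow(h,b) via R0 from parent(h,b)
round 1: derive flow(h,h) via R0 from parent(h,h)
round 1: derive flow(j,h) via R0 from parent(j,h)
round 1: derive flow(a,f) via R2 from parent(a,g), edge(g,f)
round 1: derive flow(b,e) via R2 from parent(b,b), edge(b,e)
round 1: derive flow(b,f) via R2 from parent(b,b), edge(b,f)
round 1: derive flow(b,h) via R2 from parent(b,b), edge(b,h)
round 1: derive flow(e,a) via R2 from parent(e,h), edge(h,a)
round 1: derive flow(g,a) via R2 from parent(g,h), edge(h,a)
round 1: derive flow(g,f) via R2 from parent(g,g), edge(g,f)
round 1: derive flow(g,i) via R2 from parent(g,j), edge(j,i)
round 1: derive flow(h,a) via R2 from parent(h,h), edge(h,a)
round 1: derive flow(h,e) via R2 from parent(h,b), edge(b,e)
round 1: derive flow(h,f) via R2 from parent(h,b), edge(b,f)
round 1: derive flow(j,a) via R2 from parent(j,h), edge(h,a)
round 2: derive flow(a,a) via R1 from flow(a,f), flow(f,a)
round 2: derive flow(a,h) via R1 from flow(a,f), flow(f,h)
round 2: derive flow(a,i) via R1 from flow(a,g), flow(g,i)
round 2: derive flow(a,j) via R1 from flow(a,g), flow(g,j)
round 2: derive flow(b,i) via R1 from flow(b,g), flow(g,i)
round 2: derive flow(b,j) via R1 from flow(b,g), flow(g,j)
round 2: derive flow(e,b) via R1 from flow(e,h), flow(h,b)
round 2: derive flow(e,e) via R1 from flow(e,h), flow(h,e)
round 2: derive flow(e,f) via R1 from flow(e,a), flow(a,f)
round 2: derive flow(e,g) via R1 from flow(e,a), flow(a,g)
round 2: derive flow(f,b) via R1 from flow(f,h), flow(h,b)
round 2: derive flow(f,e) via R1 from flow(f,h), flow(h,e)
round 2: derive flow(f,f) via R1 from flow(f,a), flow(a,f)
round 2: derive flow(f,g) via R1 from flow(f,a), flow(a,g)
round 2: derive flow(g,b) via R1 from flow(g,h), flow(h,b)
round 2: derive flow(g,e) via R1 from flow(g,h), flow(h,e)
round 2: derive flow(h,g) via R1 from flow(h,a), flow(a,g)
round 2: derive flow(j,b) via R1 from flow(j,h), flow(h,b)
round 2: derive flow(j,e) via R1 from flow(j,h), flow(h,e)
round 2: derive flow(j,f) via R1 from flow(j,a), flow(a,f)
round 2: derive flow(j,g) via R1 from flow(j,a), flow(a,g)
round 2: derive span(a) via R3 from flow(a,f), flow(f,a)
round 2: derive span(b) via R3 from flow(b,a), flow(a,f)
round 2: derive span(e) via R3 from flow(e,a), flow(a,f)
round 2: derive span(f) via R3 from flow(f,a), flow(a,f)
round 2: derive span(g) via R3 from flow(g,a), flow(a,f)
round 2: derive span(h) via R3 from flow(h,a), flow(a,f)
round 2: derive span(j) via R3 from flow(j,a), flow(a,f)
round 3: derive flow(a,b) via R1 from flow(a,f), flow(f,b)
round 3: derive flow(a,e) via R1 from flow(a,f), flow(f,e)
round 3: derive flow(e,i) via R1 from flow(e,a), flow(a,i)
round 3: derive flow(e,j) via R1 from flow(e,a), flow(a,j)
round 3: derive flow(f,i) via R1 from flow(f,a), flow(a,i)
round 3: derive flow(f,j) via R1 from flow(f,a), flow(a,j)
round 3: derive flow(h,i) via R1 from flow(h,a), flow(a,i)
round 3: derive flow(h,j) via R1 from flow(h,a), flow(a,j)
round 3: derive flow(j,i) via R1 from flow(j,a), flow(a,i)
round 3: derive flow(j,j) via R1 from flow(j,a), flow(a,j)

span(a)
span(b)
span(e)
span(f)
span(g)
span(h)
span(j)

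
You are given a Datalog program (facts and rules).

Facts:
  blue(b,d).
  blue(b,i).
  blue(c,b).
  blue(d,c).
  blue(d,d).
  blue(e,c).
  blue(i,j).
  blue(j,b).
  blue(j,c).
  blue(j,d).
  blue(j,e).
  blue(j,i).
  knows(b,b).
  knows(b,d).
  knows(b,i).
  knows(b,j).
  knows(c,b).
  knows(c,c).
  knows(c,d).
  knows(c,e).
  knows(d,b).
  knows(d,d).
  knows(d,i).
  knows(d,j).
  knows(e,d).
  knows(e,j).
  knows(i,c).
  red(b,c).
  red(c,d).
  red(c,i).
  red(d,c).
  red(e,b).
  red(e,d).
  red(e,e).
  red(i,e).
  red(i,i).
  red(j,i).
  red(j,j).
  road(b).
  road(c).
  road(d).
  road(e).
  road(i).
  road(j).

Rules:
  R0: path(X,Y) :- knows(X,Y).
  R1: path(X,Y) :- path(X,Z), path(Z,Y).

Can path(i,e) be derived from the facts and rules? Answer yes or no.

round 1: derive path(b,b) via R0 from knows(b,b)
round 1: derive path(b,d) via R0 from knows(b,d)
round 1: derive path(b,i) via R0 from knows(b,i)
round 1: derive path(b,j) via R0 from knows(b,j)
round 1: derive path(c,b) via R0 from knows(c,b)
round 1: derive path(c,c) via R0 from knows(c,c)
round 1: derive path(c,d) via R0 from knows(c,d)
round 1: derive path(c,e) via R0 from knows(c,e)
round 1: derive path(d,b) via R0 from knows(d,b)
round 1: derive path(d,d) via R0 from knows(d,d)
round 1: derive path(d,i) via R0 from knows(d,i)
round 1: derive path(d,j) via R0 from knows(d,j)
round 1: derive path(e,d) via R0 from knows(e,d)
round 1: derive path(e,j) via R0 from knows(e,j)
round 1: derive path(i,c) via R0 from knows(i,c)
round 2: derive path(b,c) via R1 from path(b,i), path(i,c)
round 2: derive path(c,i) via R1 from path(c,b), path(b,i)
round 2: derive path(c,j) via R1 from path(c,b), path(b,j)
round 2: derive path(d,c) via R1 from path(d,i), path(i,c)
round 2: derive path(e,b) via R1 from path(e,d), path(d,b)
round 2: derive path(e,i) via R1 from path(e,d), path(d,i)
round 2: derive path(i,b) via R1 from path(i,c), path(c,b)
round 2: derive path(i,d) via R1 from path(i,c), path(c,d)
round 2: derive path(i,e) via R1 from path(i,c), path(c,e)
round 3: derive path(b,e) via R1 from path(b,c), path(c,e)
round 3: derive path(d,e) via R1 from path(d,c), path(c,e)
round 3: derive path(e,c) via R1 from path(e,b), path(b,c)
round 3: derive path(e,e) via R1 from path(e,i), path(i,e)
round 3: derive path(i,i) via R1 from path(i,b), path(b,i)
round 3: derive path(i,j) via R1 from path(i,b), path(b,j)

yes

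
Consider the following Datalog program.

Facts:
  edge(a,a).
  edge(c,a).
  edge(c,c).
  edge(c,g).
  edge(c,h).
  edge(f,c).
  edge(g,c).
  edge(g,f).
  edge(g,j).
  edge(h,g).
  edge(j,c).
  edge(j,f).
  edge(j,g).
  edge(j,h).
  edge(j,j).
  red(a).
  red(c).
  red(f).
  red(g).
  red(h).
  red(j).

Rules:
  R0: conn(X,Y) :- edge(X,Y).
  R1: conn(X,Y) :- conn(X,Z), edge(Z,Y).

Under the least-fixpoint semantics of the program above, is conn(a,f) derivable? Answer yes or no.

round 1: derive conn(a,a) via R0 from edge(a,a)
round 1: derive conn(c,a) via R0 from edge(c,a)
round 1: derive conn(c,c) via R0 from edge(c,c)
round 1: derive conn(c,g) via R0 from edge(c,g)
round 1: derive conn(c,h) via R0 from edge(c,h)
round 1: derive conn(f,c) via R0 from edge(f,c)
round 1: derive conn(g,c) via R0 from edge(g,c)
round 1: derive conn(g,f) via R0 from edge(g,f)
round 1: derive conn(g,j) via R0 from edge(g,j)
round 1: derive conn(h,g) via R0 from edge(h,g)
round 1: derive conn(j,c) via R0 from edge(j,c)
round 1: derive conn(j,f) via R0 from edge(j,f)
round 1: derive conn(j,g) via R0 from edge(j,g)
round 1: derive conn(j,h) via R0 from edge(j,h)
round 1: derive conn(j,j) via R0 from edge(j,j)
round 2: derive conn(c,f) via R1 from conn(c,g), edge(g,f)
round 2: derive conn(c,j) via R1 from conn(c,g), edge(g,j)
round 2: derive conn(f,a) via R1 from conn(f,c), edge(c,a)
round 2: derive conn(f,g) via R1 from conn(f,c), edge(c,g)
round 2: derive conn(f,h) via R1 from conn(f,c), edge(c,h)
round 2: derive conn(g,a) via R1 from conn(g,c), edge(c,a)
round 2: derive conn(g,g) via R1 from conn(g,c), edge(c,g)
round 2: derive conn(g,h) via R1 from conn(g,c), edge(c,h)
round 2: derive conn(h,c) via R1 from conn(h,g), edge(g,c)
round 2: derive conn(h,f) via R1 from conn(h,g), edge(g,f)
round 2: derive conn(h,j) via R1 from conn(h,g), edge(g,j)
round 2: derive conn(j,a) via R1 from conn(j,c), edge(c,a)
round 3: derive conn(f,f) via R1 from conn(f,g), edge(g,f)
round 3: derive conn(f,j) via R1 from conn(f,g), edge(g,j)
round 3: derive conn(h,a) via R1 from conn(h,c), edge(c,a)
round 3: derive conn(h,h) via R1 from conn(h,c), edge(c,h)

no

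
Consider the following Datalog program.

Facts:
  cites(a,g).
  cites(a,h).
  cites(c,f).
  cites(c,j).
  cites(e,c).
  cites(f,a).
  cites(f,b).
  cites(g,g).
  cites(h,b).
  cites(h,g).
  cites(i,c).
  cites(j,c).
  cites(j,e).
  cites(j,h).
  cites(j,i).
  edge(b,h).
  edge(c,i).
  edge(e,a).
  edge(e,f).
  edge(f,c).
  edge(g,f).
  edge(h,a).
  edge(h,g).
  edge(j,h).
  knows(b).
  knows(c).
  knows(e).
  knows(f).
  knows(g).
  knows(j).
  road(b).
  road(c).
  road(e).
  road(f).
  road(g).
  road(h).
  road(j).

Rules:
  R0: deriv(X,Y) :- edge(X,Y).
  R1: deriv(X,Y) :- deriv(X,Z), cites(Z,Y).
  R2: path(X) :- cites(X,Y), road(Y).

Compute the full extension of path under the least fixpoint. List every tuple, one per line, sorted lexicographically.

path(a)
path(c)
path(e)
path(f)
path(g)
path(h)
path(i)
path(j)

round 1: derive path(a) via R2 from cites(a,g), road(g)
round 1: derive path(c) via R2 from cites(c,f), road(f)
round 1: derive path(e) via R2 from cites(e,c), road(c)
round 1: derive path(f) via R2 from cites(f,b), road(b)
round 1: derive path(g) via R2 from cites(g,g), road(g)
round 1: derive path(h) via R2 from cites(h,b), road(b)
round 1: derive path(i) via R2 from cites(i,c), road(c)
round 1: derive path(j) via R2 from cites(j,c), road(c)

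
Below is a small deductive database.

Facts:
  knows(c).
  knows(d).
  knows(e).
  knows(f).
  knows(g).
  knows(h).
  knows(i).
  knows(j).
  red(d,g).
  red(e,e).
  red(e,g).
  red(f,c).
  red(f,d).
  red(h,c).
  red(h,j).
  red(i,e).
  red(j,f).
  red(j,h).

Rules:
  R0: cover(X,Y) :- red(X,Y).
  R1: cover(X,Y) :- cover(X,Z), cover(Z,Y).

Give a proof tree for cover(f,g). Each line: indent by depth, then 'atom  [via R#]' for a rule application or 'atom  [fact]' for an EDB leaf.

cover(f,g)  [via R1]
  cover(f,d)  [via R0]
    red(f,d)  [fact]
  cover(d,g)  [via R0]
    red(d,g)  [fact]

round 1: derive cover(d,g) via R0 from red(d,g)
round 1: derive cover(e,e) via R0 from red(e,e)
round 1: derive cover(e,g) via R0 from red(e,g)
round 1: derive cover(f,c) via R0 from red(f,c)
round 1: derive cover(f,d) via R0 from red(f,d)
round 1: derive cover(h,c) via R0 from red(h,c)
round 1: derive cover(h,j) via R0 from red(h,j)
round 1: derive cover(i,e) via R0 from red(i,e)
round 1: derive cover(j,f) via R0 from red(j,f)
round 1: derive cover(j,h) via R0 from red(j,h)
round 2: derive cover(f,g) via R1 from cover(f,d), cover(d,g)
round 2: derive cover(h,f) via R1 from cover(h,j), cover(j,f)
round 2: derive cover(h,h) via R1 from cover(h,j), cover(j,h)
round 2: derive cover(i,g) via R1 from cover(i,e), cover(e,g)
round 2: derive cover(j,c) via R1 from cover(j,f), cover(f,c)
round 2: derive cover(j,d) via R1 from cover(j,f), cover(f,d)
round 2: derive cover(j,j) via R1 from cover(j,h), cover(h,j)
round 3: derive cover(h,d) via R1 from cover(h,f), cover(f,d)
round 3: derive cover(h,g) via R1 from cover(h,f), cover(f,g)
round 3: derive cover(j,g) via R1 from cover(j,d), cover(d,g)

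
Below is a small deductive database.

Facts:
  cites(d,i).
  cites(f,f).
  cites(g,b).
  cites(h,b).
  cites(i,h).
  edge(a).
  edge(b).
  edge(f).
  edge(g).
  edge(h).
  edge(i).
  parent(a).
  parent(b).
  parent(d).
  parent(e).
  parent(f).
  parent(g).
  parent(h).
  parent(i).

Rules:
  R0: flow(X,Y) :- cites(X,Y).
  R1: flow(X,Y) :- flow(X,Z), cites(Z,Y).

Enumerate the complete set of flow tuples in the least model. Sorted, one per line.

round 1: derive flow(d,i) via R0 from cites(d,i)
round 1: derive flow(f,f) via R0 from cites(f,f)
round 1: derive flow(g,b) via R0 from cites(g,b)
round 1: derive flow(h,b) via R0 from cites(h,b)
round 1: derive flow(i,h) via R0 from cites(i,h)
round 2: derive flow(d,h) via R1 from flow(d,i), cites(i,h)
round 2: derive flow(i,b) via R1 from flow(i,h), cites(h,b)
round 3: derive flow(d,b) via R1 from flow(d,h), cites(h,b)

flow(d,b)
flow(d,h)
flow(d,i)
flow(f,f)
flow(g,b)
flow(h,b)
flow(i,b)
flow(i,h)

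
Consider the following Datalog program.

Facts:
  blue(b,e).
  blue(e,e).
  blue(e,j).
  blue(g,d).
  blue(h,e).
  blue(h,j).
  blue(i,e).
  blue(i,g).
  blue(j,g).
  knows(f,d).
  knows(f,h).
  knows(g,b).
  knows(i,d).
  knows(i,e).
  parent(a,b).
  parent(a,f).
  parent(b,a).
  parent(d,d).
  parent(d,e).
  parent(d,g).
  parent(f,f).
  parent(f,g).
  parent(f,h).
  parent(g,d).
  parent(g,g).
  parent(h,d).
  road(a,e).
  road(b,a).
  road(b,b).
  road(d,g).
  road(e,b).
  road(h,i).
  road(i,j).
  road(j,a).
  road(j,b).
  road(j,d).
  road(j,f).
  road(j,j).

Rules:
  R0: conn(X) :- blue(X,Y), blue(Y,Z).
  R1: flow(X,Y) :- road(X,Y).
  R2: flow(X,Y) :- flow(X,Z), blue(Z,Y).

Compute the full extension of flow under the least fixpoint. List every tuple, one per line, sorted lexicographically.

flow(a,d)
flow(a,e)
flow(a,g)
flow(a,j)
flow(b,a)
flow(b,b)
flow(b,d)
flow(b,e)
flow(b,g)
flow(b,j)
flow(d,d)
flow(d,g)
flow(e,b)
flow(e,d)
flow(e,e)
flow(e,g)
flow(e,j)
flow(h,d)
flow(h,e)
flow(h,g)
flow(h,i)
flow(h,j)
flow(i,d)
flow(i,g)
flow(i,j)
flow(j,a)
flow(j,b)
flow(j,d)
flow(j,e)
flow(j,f)
flow(j,g)
flow(j,j)

round 1: derive flow(a,e) via R1 from road(a,e)
round 1: derive flow(b,a) via R1 from road(b,a)
round 1: derive flow(b,b) via R1 from road(b,b)
round 1: derive flow(d,g) via R1 from road(d,g)
round 1: derive flow(e,b) via R1 from road(e,b)
round 1: derive flow(h,i) via R1 from road(h,i)
round 1: derive flow(i,j) via R1 from road(i,j)
round 1: derive flow(j,a) via R1 from road(j,a)
round 1: derive flow(j,b) via R1 from road(j,b)
round 1: derive flow(j,d) via R1 from road(j,d)
round 1: derive flow(j,f) via R1 from road(j,f)
round 1: derive flow(j,j) via R1 from road(j,j)
round 2: derive flow(a,j) via R2 from flow(a,e), blue(e,j)
round 2: derive flow(b,e) via R2 from flow(b,b), blue(b,e)
round 2: derive flow(d,d) via R2 from flow(d,g), blue(g,d)
round 2: derive flow(e,e) via R2 from flow(e,b), blue(b,e)
round 2: derive flow(h,e) via R2 from flow(h,i), blue(i,e)
round 2: derive flow(h,g) via R2 from flow(h,i), blue(i,g)
round 2: derive flow(i,g) via R2 from flow(i,j), blue(j,g)
round 2: derive flow(j,e) via R2 from flow(j,b), blue(b,e)
round 2: derive flow(j,g) via R2 from flow(j,j), blue(j,g)
round 3: derive flow(a,g) via R2 from flow(a,j), blue(j,g)
round 3: derive flow(b,j) via R2 from flow(b,e), blue(e,j)
round 3: derive flow(e,j) via R2 from flow(e,e), blue(e,j)
round 3: derive flow(h,d) via R2 from flow(h,g), blue(g,d)
round 3: derive flow(h,j) via R2 from flow(h,e), blue(e,j)
round 3: derive flow(i,d) via R2 from flow(i,g), blue(g,d)
round 4: derive flow(a,d) via R2 from flow(a,g), blue(g,d)
round 4: derive flow(b,g) via R2 from flow(b,j), blue(j,g)
round 4: derive flow(e,g) via R2 from flow(e,j), blue(j,g)
round 5: derive flow(b,d) via R2 from flow(b,g), blue(g,d)
round 5: derive flow(e,d) via R2 from flow(e,g), blue(g,d)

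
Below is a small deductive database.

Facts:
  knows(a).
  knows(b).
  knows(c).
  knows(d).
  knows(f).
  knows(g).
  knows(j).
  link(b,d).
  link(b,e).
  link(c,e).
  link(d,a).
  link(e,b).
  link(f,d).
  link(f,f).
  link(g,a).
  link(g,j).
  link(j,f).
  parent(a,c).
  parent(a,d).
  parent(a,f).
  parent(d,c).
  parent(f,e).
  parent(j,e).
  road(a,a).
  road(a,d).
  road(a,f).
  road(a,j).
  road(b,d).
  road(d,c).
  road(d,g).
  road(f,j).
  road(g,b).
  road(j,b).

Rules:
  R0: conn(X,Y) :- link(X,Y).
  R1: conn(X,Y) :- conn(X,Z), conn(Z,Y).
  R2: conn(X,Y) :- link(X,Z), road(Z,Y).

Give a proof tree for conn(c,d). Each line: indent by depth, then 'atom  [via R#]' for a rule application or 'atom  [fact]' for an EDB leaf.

round 1: derive conn(b,d) via R0 from link(b,d)
round 1: derive conn(b,e) via R0 from link(b,e)
round 1: derive conn(c,e) via R0 from link(c,e)
round 1: derive conn(d,a) via R0 from link(d,a)
round 1: derive conn(e,b) via R0 from link(e,b)
round 1: derive conn(f,d) via R0 from link(f,d)
round 1: derive conn(f,f) via R0 from link(f,f)
round 1: derive conn(g,a) via R0 from link(g,a)
round 1: derive conn(g,j) via R0 from link(g,j)
round 1: derive conn(j,f) via R0 from link(j,f)
round 1: derive conn(b,c) via R2 from link(b,d), road(d,c)
round 1: derive conn(b,g) via R2 from link(b,d), road(d,g)
round 1: derive conn(d,d) via R2 from link(d,a), road(a,d)
round 1: derive conn(d,f) via R2 from link(d,a), road(a,f)
round 1: derive conn(d,j) via R2 from link(d,a), road(a,j)
round 1: derive conn(e,d) via R2 from link(e,b), road(b,d)
round 1: derive conn(f,c) via R2 from link(f,d), road(d,c)
round 1: derive conn(f,g) via R2 from link(f,d), road(d,g)
round 1: derive conn(f,j) via R2 from link(f,f), road(f,j)
round 1: derive conn(g,b) via R2 from link(g,j), road(j,b)
round 1: derive conn(g,d) via R2 from link(g,a), road(a,d)
round 1: derive conn(g,f) via R2 from link(g,a), road(a,f)
round 1: derive conn(j,j) via R2 from link(j,f), road(f,j)
round 2: derive conn(b,a) via R1 from conn(b,d), conn(d,a)
round 2: derive conn(b,b) via R1 from conn(b,e), conn(e,b)
round 2: derive conn(b,f) via R1 from conn(b,d), conn(d,f)
round 2: derive conn(b,j) via R1 from conn(b,d), conn(d,j)
round 2: derive conn(c,b) via R1 from conn(c,e), conn(e,b)
round 2: derive conn(c,d) via R1 from conn(c,e), conn(e,d)
round 2: derive conn(d,c) via R1 from conn(d,f), conn(f,c)
round 2: derive conn(d,g) via R1 from conn(d,f), conn(f,g)
round 2: derive conn(e,a) via R1 from conn(e,d), conn(d,a)
round 2: derive conn(e,c) via R1 from conn(e,b), conn(b,c)
round 2: derive conn(e,e) via R1 from conn(e,b), conn(b,e)
round 2: derive conn(e,f) via R1 from conn(e,d), conn(d,f)
round 2: derive conn(e,g) via R1 from conn(e,b), conn(b,g)
round 2: derive conn(e,j) via R1 from conn(e,d), conn(d,j)
round 2: derive conn(f,a) via R1 from conn(f,d), conn(d,a)
round 2: derive conn(f,b) via R1 from conn(f,g), conn(g,b)
round 2: derive conn(f,e) via R1 from conn(f,c), conn(c,e)
round 2: derive conn(g,c) via R1 from conn(g,b), conn(b,c)
round 2: derive conn(g,e) via R1 from conn(g,b), conn(b,e)
round 2: derive conn(g,g) via R1 from conn(g,b), conn(b,g)
round 2: derive conn(j,c) via R1 from conn(j,f), conn(f,c)
round 2: derive conn(j,d) via R1 from conn(j,f), conn(f,d)
round 2: derive conn(j,g) via R1 from conn(j,f), conn(f,g)
round 3: derive conn(c,a) via R1 from conn(c,b), conn(b,a)
round 3: derive conn(c,c) via R1 from conn(c,b), conn(b,c)
round 3: derive conn(c,f) via R1 from conn(c,b), conn(b,f)
round 3: derive conn(c,g) via R1 from conn(c,b), conn(b,g)
round 3: derive conn(c,j) via R1 from conn(c,b), conn(b,j)
round 3: derive conn(d,b) via R1 from conn(d,c), conn(c,b)
round 3: derive conn(d,e) via R1 from conn(d,c), conn(c,e)
round 3: derive conn(j,a) via R1 from conn(j,d), conn(d,a)
round 3: derive conn(j,b) via R1 from conn(j,c), conn(c,b)
round 3: derive conn(j,e) via R1 from conn(j,c), conn(c,e)

conn(c,d)  [via R1]
  conn(c,e)  [via R0]
    link(c,e)  [fact]
  conn(e,d)  [via R2]
    link(e,b)  [fact]
    road(b,d)  [fact]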